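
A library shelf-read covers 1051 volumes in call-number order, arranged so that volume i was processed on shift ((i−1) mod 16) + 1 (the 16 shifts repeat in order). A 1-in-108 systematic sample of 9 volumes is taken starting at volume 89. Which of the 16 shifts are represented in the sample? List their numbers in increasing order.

Consecutive selections differ by k = 108, so their shift numbers differ by 108 mod 16 = 12.
gcd(108, 16) = 4, so the sample visits 16/4 = 4 distinct residues mod 16.
Start 89 is shift 9; the shifts hit are 1, 5, 9, 13.

1, 5, 9, 13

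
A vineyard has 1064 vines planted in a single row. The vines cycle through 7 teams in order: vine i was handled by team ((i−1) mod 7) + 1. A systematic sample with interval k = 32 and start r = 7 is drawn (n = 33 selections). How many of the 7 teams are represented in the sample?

7

Consecutive selections differ by k = 32, so their team numbers differ by 32 mod 7 = 4.
gcd(32, 7) = 1, so the sample visits 7/1 = 7 distinct residues mod 7.
Start 7 is team 7; the teams hit are 1, 2, 3, 4, 5, 6, 7.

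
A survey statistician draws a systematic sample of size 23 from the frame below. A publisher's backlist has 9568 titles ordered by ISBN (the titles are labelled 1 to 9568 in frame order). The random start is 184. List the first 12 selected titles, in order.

k = N/n = 9568/23 = 416
title 1: 184
title 2: 184 + 416 = 600
title 3: 600 + 416 = 1016
title 4: 1016 + 416 = 1432
title 5: 1432 + 416 = 1848
title 6: 1848 + 416 = 2264
title 7: 2264 + 416 = 2680
title 8: 2680 + 416 = 3096
title 9: 3096 + 416 = 3512
title 10: 3512 + 416 = 3928
title 11: 3928 + 416 = 4344
title 12: 4344 + 416 = 4760

184, 600, 1016, 1432, 1848, 2264, 2680, 3096, 3512, 3928, 4344, 4760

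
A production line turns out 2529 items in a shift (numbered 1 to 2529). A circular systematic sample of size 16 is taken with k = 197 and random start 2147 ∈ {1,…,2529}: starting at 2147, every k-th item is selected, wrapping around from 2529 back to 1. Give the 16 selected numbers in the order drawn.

Selection 1: 2147
Selection 2: 2147 + 197 = 2344
Selection 3: 2344 + 197 = 2541 → 2541 − 2529 = 12
Selection 4: 12 + 197 = 209
Selection 5: 209 + 197 = 406
Selection 6: 406 + 197 = 603
Selection 7: 603 + 197 = 800
Selection 8: 800 + 197 = 997
Selection 9: 997 + 197 = 1194
Selection 10: 1194 + 197 = 1391
Selection 11: 1391 + 197 = 1588
Selection 12: 1588 + 197 = 1785
Selection 13: 1785 + 197 = 1982
Selection 14: 1982 + 197 = 2179
Selection 15: 2179 + 197 = 2376
Selection 16: 2376 + 197 = 2573 → 2573 − 2529 = 44

2147, 2344, 12, 209, 406, 603, 800, 997, 1194, 1391, 1588, 1785, 1982, 2179, 2376, 44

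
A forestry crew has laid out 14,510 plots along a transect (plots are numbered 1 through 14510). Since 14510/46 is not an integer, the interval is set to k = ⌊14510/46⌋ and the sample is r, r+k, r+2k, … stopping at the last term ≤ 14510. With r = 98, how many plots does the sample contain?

46

k = ⌊14510/46⌋ = 315
Achieved size = ⌊(14510 − 98)/315⌋ + 1 = ⌊14412/315⌋ + 1 = 45 + 1 = 46
(last selection: 98 + 45×315 = 14273 ≤ 14510; next would be 14588 > 14510)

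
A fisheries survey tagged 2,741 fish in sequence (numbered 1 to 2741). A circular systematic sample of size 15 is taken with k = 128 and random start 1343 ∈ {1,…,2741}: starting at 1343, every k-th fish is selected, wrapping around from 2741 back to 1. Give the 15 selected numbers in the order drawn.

Selection 1: 1343
Selection 2: 1343 + 128 = 1471
Selection 3: 1471 + 128 = 1599
Selection 4: 1599 + 128 = 1727
Selection 5: 1727 + 128 = 1855
Selection 6: 1855 + 128 = 1983
Selection 7: 1983 + 128 = 2111
Selection 8: 2111 + 128 = 2239
Selection 9: 2239 + 128 = 2367
Selection 10: 2367 + 128 = 2495
Selection 11: 2495 + 128 = 2623
Selection 12: 2623 + 128 = 2751 → 2751 − 2741 = 10
Selection 13: 10 + 128 = 138
Selection 14: 138 + 128 = 266
Selection 15: 266 + 128 = 394

1343, 1471, 1599, 1727, 1855, 1983, 2111, 2239, 2367, 2495, 2623, 10, 138, 266, 394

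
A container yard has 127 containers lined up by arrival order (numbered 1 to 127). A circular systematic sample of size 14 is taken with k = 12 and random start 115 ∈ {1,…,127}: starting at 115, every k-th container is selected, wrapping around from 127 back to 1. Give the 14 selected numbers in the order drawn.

115, 127, 12, 24, 36, 48, 60, 72, 84, 96, 108, 120, 5, 17

Selection 1: 115
Selection 2: 115 + 12 = 127
Selection 3: 127 + 12 = 139 → 139 − 127 = 12
Selection 4: 12 + 12 = 24
Selection 5: 24 + 12 = 36
Selection 6: 36 + 12 = 48
Selection 7: 48 + 12 = 60
Selection 8: 60 + 12 = 72
Selection 9: 72 + 12 = 84
Selection 10: 84 + 12 = 96
Selection 11: 96 + 12 = 108
Selection 12: 108 + 12 = 120
Selection 13: 120 + 12 = 132 → 132 − 127 = 5
Selection 14: 5 + 12 = 17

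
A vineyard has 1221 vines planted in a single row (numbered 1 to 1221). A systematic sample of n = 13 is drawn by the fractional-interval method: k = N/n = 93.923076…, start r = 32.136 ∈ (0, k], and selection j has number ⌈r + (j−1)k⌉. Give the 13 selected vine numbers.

j=1: r + 0k = 32.136 → ⌈·⌉ = 33
j=2: r + 1k = 126.059076… → ⌈·⌉ = 127
j=3: r + 2k = 219.982153… → ⌈·⌉ = 220
j=4: r + 3k = 313.905230… → ⌈·⌉ = 314
j=5: r + 4k = 407.828307… → ⌈·⌉ = 408
j=6: r + 5k = 501.751384… → ⌈·⌉ = 502
j=7: r + 6k = 595.674461… → ⌈·⌉ = 596
j=8: r + 7k = 689.597538… → ⌈·⌉ = 690
j=9: r + 8k = 783.520615… → ⌈·⌉ = 784
j=10: r + 9k = 877.443692… → ⌈·⌉ = 878
j=11: r + 10k = 971.366769… → ⌈·⌉ = 972
j=12: r + 11k = 1065.289846… → ⌈·⌉ = 1066
j=13: r + 12k = 1159.212923… → ⌈·⌉ = 1160

33, 127, 220, 314, 408, 502, 596, 690, 784, 878, 972, 1066, 1160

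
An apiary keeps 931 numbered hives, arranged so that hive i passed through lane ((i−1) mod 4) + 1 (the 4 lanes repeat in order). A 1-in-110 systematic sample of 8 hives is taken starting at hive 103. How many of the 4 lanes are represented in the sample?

Consecutive selections differ by k = 110, so their lane numbers differ by 110 mod 4 = 2.
gcd(110, 4) = 2, so the sample visits 4/2 = 2 distinct residues mod 4.
Start 103 is lane 3; the lanes hit are 1, 3.

2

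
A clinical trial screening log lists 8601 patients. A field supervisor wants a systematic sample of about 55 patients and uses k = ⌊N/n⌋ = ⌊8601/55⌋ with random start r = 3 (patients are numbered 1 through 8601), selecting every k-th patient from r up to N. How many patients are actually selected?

k = ⌊8601/55⌋ = 156
Achieved size = ⌊(8601 − 3)/156⌋ + 1 = ⌊8598/156⌋ + 1 = 55 + 1 = 56
(last selection: 3 + 55×156 = 8583 ≤ 8601; next would be 8739 > 8601)

56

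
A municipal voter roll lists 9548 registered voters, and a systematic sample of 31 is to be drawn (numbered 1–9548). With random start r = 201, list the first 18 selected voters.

k = N/n = 9548/31 = 308
voter 1: 201
voter 2: 201 + 308 = 509
voter 3: 509 + 308 = 817
voter 4: 817 + 308 = 1125
voter 5: 1125 + 308 = 1433
voter 6: 1433 + 308 = 1741
voter 7: 1741 + 308 = 2049
voter 8: 2049 + 308 = 2357
voter 9: 2357 + 308 = 2665
voter 10: 2665 + 308 = 2973
voter 11: 2973 + 308 = 3281
voter 12: 3281 + 308 = 3589
voter 13: 3589 + 308 = 3897
voter 14: 3897 + 308 = 4205
voter 15: 4205 + 308 = 4513
voter 16: 4513 + 308 = 4821
voter 17: 4821 + 308 = 5129
voter 18: 5129 + 308 = 5437

201, 509, 817, 1125, 1433, 1741, 2049, 2357, 2665, 2973, 3281, 3589, 3897, 4205, 4513, 4821, 5129, 5437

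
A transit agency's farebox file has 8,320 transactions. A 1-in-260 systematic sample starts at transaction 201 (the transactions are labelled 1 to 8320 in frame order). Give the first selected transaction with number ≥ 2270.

2281

k = 260
Steps past start: ⌈(2270 − 201)/260⌉ = ⌈2069/260⌉ = 8
Selected transaction: 201 + 8×260 = 2281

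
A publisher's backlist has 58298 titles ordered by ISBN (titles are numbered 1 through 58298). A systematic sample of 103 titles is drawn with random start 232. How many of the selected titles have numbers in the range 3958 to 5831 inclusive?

k = 58298/103 = 566
First selection ≥ 3958: 232 + ⌈(3958−232)/566⌉·566 = 232 + 7×566 = 4194
Last selection ≤ 5831: 232 + ⌊(5831−232)/566⌋·566 = 232 + 9×566 = 5326
Count = 9 − 7 + 1 = 3

3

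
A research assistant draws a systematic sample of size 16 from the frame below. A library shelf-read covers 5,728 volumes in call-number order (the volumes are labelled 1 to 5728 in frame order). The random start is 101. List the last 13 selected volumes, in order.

k = N/n = 5728/16 = 358
4th selection = 101 + 3×358 = 1175
5th: 1175 + 358 = 1533
6th: 1533 + 358 = 1891
7th: 1891 + 358 = 2249
8th: 2249 + 358 = 2607
9th: 2607 + 358 = 2965
10th: 2965 + 358 = 3323
11th: 3323 + 358 = 3681
12th: 3681 + 358 = 4039
13th: 4039 + 358 = 4397
14th: 4397 + 358 = 4755
15th: 4755 + 358 = 5113
16th: 5113 + 358 = 5471

1175, 1533, 1891, 2249, 2607, 2965, 3323, 3681, 4039, 4397, 4755, 5113, 5471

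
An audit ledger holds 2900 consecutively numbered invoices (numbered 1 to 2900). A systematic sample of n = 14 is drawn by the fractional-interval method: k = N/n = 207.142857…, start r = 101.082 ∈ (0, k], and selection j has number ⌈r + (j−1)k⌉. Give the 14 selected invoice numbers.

j=1: r + 0k = 101.082 → ⌈·⌉ = 102
j=2: r + 1k = 308.224857… → ⌈·⌉ = 309
j=3: r + 2k = 515.367714… → ⌈·⌉ = 516
j=4: r + 3k = 722.510571… → ⌈·⌉ = 723
j=5: r + 4k = 929.653428… → ⌈·⌉ = 930
j=6: r + 5k = 1136.796285… → ⌈·⌉ = 1137
j=7: r + 6k = 1343.939142… → ⌈·⌉ = 1344
j=8: r + 7k = 1551.082 → ⌈·⌉ = 1552
j=9: r + 8k = 1758.224857… → ⌈·⌉ = 1759
j=10: r + 9k = 1965.367714… → ⌈·⌉ = 1966
j=11: r + 10k = 2172.510571… → ⌈·⌉ = 2173
j=12: r + 11k = 2379.653428… → ⌈·⌉ = 2380
j=13: r + 12k = 2586.796285… → ⌈·⌉ = 2587
j=14: r + 13k = 2793.939142… → ⌈·⌉ = 2794

102, 309, 516, 723, 930, 1137, 1344, 1552, 1759, 1966, 2173, 2380, 2587, 2794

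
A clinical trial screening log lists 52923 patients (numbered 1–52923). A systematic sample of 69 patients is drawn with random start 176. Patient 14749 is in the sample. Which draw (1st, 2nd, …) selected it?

20

k = 52923/69 = 767
position = (14749 − 176)/767 + 1 = 14573/767 + 1 = 19 + 1 = 20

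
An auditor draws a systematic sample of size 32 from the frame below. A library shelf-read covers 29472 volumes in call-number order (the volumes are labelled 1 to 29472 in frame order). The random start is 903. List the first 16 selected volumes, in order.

k = N/n = 29472/32 = 921
volume 1: 903
volume 2: 903 + 921 = 1824
volume 3: 1824 + 921 = 2745
volume 4: 2745 + 921 = 3666
volume 5: 3666 + 921 = 4587
volume 6: 4587 + 921 = 5508
volume 7: 5508 + 921 = 6429
volume 8: 6429 + 921 = 7350
volume 9: 7350 + 921 = 8271
volume 10: 8271 + 921 = 9192
volume 11: 9192 + 921 = 10113
volume 12: 10113 + 921 = 11034
volume 13: 11034 + 921 = 11955
volume 14: 11955 + 921 = 12876
volume 15: 12876 + 921 = 13797
volume 16: 13797 + 921 = 14718

903, 1824, 2745, 3666, 4587, 5508, 6429, 7350, 8271, 9192, 10113, 11034, 11955, 12876, 13797, 14718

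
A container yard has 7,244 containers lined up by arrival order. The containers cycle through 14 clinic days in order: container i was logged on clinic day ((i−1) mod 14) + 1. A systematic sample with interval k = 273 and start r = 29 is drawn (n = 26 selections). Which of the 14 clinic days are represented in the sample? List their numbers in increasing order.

Consecutive selections differ by k = 273, so their clinic day numbers differ by 273 mod 14 = 7.
gcd(273, 14) = 7, so the sample visits 14/7 = 2 distinct residues mod 14.
Start 29 is clinic day 1; the clinic days hit are 1, 8.

1, 8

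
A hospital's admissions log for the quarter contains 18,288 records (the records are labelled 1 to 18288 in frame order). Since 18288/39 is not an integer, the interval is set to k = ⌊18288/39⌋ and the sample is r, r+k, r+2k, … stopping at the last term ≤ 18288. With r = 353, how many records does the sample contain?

k = ⌊18288/39⌋ = 468
Achieved size = ⌊(18288 − 353)/468⌋ + 1 = ⌊17935/468⌋ + 1 = 38 + 1 = 39
(last selection: 353 + 38×468 = 18137 ≤ 18288; next would be 18605 > 18288)

39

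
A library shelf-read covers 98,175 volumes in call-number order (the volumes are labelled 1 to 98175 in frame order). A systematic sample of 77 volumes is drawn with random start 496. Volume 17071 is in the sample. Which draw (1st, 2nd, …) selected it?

14

k = 98175/77 = 1275
position = (17071 − 496)/1275 + 1 = 16575/1275 + 1 = 13 + 1 = 14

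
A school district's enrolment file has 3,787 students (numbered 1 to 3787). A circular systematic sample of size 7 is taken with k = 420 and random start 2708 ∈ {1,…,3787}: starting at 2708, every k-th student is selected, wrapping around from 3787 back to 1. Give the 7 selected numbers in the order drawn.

Selection 1: 2708
Selection 2: 2708 + 420 = 3128
Selection 3: 3128 + 420 = 3548
Selection 4: 3548 + 420 = 3968 → 3968 − 3787 = 181
Selection 5: 181 + 420 = 601
Selection 6: 601 + 420 = 1021
Selection 7: 1021 + 420 = 1441

2708, 3128, 3548, 181, 601, 1021, 1441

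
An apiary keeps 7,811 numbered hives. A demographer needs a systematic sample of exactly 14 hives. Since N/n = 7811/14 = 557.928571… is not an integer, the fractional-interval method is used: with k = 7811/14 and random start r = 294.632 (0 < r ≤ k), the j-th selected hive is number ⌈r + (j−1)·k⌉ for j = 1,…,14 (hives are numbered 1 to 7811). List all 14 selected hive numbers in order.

j=1: r + 0k = 294.632 → ⌈·⌉ = 295
j=2: r + 1k = 852.560571… → ⌈·⌉ = 853
j=3: r + 2k = 1410.489142… → ⌈·⌉ = 1411
j=4: r + 3k = 1968.417714… → ⌈·⌉ = 1969
j=5: r + 4k = 2526.346285… → ⌈·⌉ = 2527
j=6: r + 5k = 3084.274857… → ⌈·⌉ = 3085
j=7: r + 6k = 3642.203428… → ⌈·⌉ = 3643
j=8: r + 7k = 4200.132 → ⌈·⌉ = 4201
j=9: r + 8k = 4758.060571… → ⌈·⌉ = 4759
j=10: r + 9k = 5315.989142… → ⌈·⌉ = 5316
j=11: r + 10k = 5873.917714… → ⌈·⌉ = 5874
j=12: r + 11k = 6431.846285… → ⌈·⌉ = 6432
j=13: r + 12k = 6989.774857… → ⌈·⌉ = 6990
j=14: r + 13k = 7547.703428… → ⌈·⌉ = 7548

295, 853, 1411, 1969, 2527, 3085, 3643, 4201, 4759, 5316, 5874, 6432, 6990, 7548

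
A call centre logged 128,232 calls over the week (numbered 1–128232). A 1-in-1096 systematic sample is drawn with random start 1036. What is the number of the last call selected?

k = 1096
117th selection = r + (117−1)·k = 1036 + 116×1096 = 1036 + 127136 = 128172

128172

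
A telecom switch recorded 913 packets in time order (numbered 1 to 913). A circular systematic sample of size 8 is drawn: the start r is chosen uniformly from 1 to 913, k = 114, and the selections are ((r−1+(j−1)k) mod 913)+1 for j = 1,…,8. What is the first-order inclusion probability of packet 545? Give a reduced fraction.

For each position j, as r ranges over 1…913 the j-th selection hits every packet exactly once, so packet 545 is selected for exactly 8 of the 913 starts.
Inclusion probability = 8/913.

8/913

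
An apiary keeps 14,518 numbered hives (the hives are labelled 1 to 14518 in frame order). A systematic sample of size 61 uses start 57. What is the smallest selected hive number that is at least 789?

1009

k = 14518/61 = 238
Steps past start: ⌈(789 − 57)/238⌉ = ⌈732/238⌉ = 4
Selected hive: 57 + 4×238 = 1009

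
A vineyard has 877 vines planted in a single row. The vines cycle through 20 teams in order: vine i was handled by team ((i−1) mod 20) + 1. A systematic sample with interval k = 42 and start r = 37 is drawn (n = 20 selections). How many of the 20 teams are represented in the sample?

10

Consecutive selections differ by k = 42, so their team numbers differ by 42 mod 20 = 2.
gcd(42, 20) = 2, so the sample visits 20/2 = 10 distinct residues mod 20.
Start 37 is team 17; the teams hit are 1, 3, 5, 7, 9, 11, 13, 15, 17, 19.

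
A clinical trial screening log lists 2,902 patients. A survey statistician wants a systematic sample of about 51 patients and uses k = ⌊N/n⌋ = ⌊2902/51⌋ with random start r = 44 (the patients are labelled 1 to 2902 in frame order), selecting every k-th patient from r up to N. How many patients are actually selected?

k = ⌊2902/51⌋ = 56
Achieved size = ⌊(2902 − 44)/56⌋ + 1 = ⌊2858/56⌋ + 1 = 51 + 1 = 52
(last selection: 44 + 51×56 = 2900 ≤ 2902; next would be 2956 > 2902)

52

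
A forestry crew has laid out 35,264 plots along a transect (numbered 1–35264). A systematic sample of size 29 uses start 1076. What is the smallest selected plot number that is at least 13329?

k = 35264/29 = 1216
Steps past start: ⌈(13329 − 1076)/1216⌉ = ⌈12253/1216⌉ = 11
Selected plot: 1076 + 11×1216 = 14452

14452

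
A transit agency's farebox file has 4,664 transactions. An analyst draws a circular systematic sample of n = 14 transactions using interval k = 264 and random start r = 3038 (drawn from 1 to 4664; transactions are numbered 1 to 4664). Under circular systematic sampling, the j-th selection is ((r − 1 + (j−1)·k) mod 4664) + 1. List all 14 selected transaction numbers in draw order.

3038, 3302, 3566, 3830, 4094, 4358, 4622, 222, 486, 750, 1014, 1278, 1542, 1806

Selection 1: 3038
Selection 2: 3038 + 264 = 3302
Selection 3: 3302 + 264 = 3566
Selection 4: 3566 + 264 = 3830
Selection 5: 3830 + 264 = 4094
Selection 6: 4094 + 264 = 4358
Selection 7: 4358 + 264 = 4622
Selection 8: 4622 + 264 = 4886 → 4886 − 4664 = 222
Selection 9: 222 + 264 = 486
Selection 10: 486 + 264 = 750
Selection 11: 750 + 264 = 1014
Selection 12: 1014 + 264 = 1278
Selection 13: 1278 + 264 = 1542
Selection 14: 1542 + 264 = 1806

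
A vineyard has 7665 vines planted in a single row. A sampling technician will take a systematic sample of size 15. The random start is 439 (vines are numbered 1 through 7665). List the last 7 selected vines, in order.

4527, 5038, 5549, 6060, 6571, 7082, 7593

k = N/n = 7665/15 = 511
9th selection = 439 + 8×511 = 4527
10th: 4527 + 511 = 5038
11th: 5038 + 511 = 5549
12th: 5549 + 511 = 6060
13th: 6060 + 511 = 6571
14th: 6571 + 511 = 7082
15th: 7082 + 511 = 7593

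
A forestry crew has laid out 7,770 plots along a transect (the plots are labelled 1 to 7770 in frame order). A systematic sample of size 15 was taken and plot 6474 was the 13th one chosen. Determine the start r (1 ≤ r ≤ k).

k = 7770/15 = 518
r = 6474 − (13−1)×518 = 6474 − 6216 = 258

258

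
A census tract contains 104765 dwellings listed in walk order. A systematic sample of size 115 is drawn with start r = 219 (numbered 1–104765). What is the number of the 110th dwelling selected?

k = 104765/115 = 911
110th selection = r + (110−1)·k = 219 + 109×911 = 219 + 99299 = 99518

99518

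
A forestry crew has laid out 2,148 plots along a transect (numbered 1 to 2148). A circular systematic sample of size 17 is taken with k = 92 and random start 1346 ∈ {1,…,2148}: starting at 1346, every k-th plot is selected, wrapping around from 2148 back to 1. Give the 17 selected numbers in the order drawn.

1346, 1438, 1530, 1622, 1714, 1806, 1898, 1990, 2082, 26, 118, 210, 302, 394, 486, 578, 670

Selection 1: 1346
Selection 2: 1346 + 92 = 1438
Selection 3: 1438 + 92 = 1530
Selection 4: 1530 + 92 = 1622
Selection 5: 1622 + 92 = 1714
Selection 6: 1714 + 92 = 1806
Selection 7: 1806 + 92 = 1898
Selection 8: 1898 + 92 = 1990
Selection 9: 1990 + 92 = 2082
Selection 10: 2082 + 92 = 2174 → 2174 − 2148 = 26
Selection 11: 26 + 92 = 118
Selection 12: 118 + 92 = 210
Selection 13: 210 + 92 = 302
Selection 14: 302 + 92 = 394
Selection 15: 394 + 92 = 486
Selection 16: 486 + 92 = 578
Selection 17: 578 + 92 = 670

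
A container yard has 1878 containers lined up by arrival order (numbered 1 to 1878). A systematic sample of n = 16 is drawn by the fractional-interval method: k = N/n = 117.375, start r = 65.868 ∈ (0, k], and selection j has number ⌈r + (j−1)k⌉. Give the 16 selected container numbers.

66, 184, 301, 418, 536, 653, 771, 888, 1005, 1123, 1240, 1357, 1475, 1592, 1710, 1827

j=1: r + 0k = 65.868 → ⌈·⌉ = 66
j=2: r + 1k = 183.243 → ⌈·⌉ = 184
j=3: r + 2k = 300.618 → ⌈·⌉ = 301
j=4: r + 3k = 417.993 → ⌈·⌉ = 418
j=5: r + 4k = 535.368 → ⌈·⌉ = 536
j=6: r + 5k = 652.743 → ⌈·⌉ = 653
j=7: r + 6k = 770.118 → ⌈·⌉ = 771
j=8: r + 7k = 887.493 → ⌈·⌉ = 888
j=9: r + 8k = 1004.868 → ⌈·⌉ = 1005
j=10: r + 9k = 1122.243 → ⌈·⌉ = 1123
j=11: r + 10k = 1239.618 → ⌈·⌉ = 1240
j=12: r + 11k = 1356.993 → ⌈·⌉ = 1357
j=13: r + 12k = 1474.368 → ⌈·⌉ = 1475
j=14: r + 13k = 1591.743 → ⌈·⌉ = 1592
j=15: r + 14k = 1709.118 → ⌈·⌉ = 1710
j=16: r + 15k = 1826.493 → ⌈·⌉ = 1827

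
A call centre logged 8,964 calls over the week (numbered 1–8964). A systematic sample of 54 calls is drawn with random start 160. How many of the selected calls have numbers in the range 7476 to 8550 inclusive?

6

k = 8964/54 = 166
First selection ≥ 7476: 160 + ⌈(7476−160)/166⌉·166 = 160 + 45×166 = 7630
Last selection ≤ 8550: 160 + ⌊(8550−160)/166⌋·166 = 160 + 50×166 = 8460
Count = 50 − 45 + 1 = 6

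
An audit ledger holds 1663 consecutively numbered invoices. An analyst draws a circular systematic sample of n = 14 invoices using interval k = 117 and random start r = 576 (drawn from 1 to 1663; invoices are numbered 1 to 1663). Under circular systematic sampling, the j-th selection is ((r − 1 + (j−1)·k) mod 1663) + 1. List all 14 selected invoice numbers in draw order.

576, 693, 810, 927, 1044, 1161, 1278, 1395, 1512, 1629, 83, 200, 317, 434

Selection 1: 576
Selection 2: 576 + 117 = 693
Selection 3: 693 + 117 = 810
Selection 4: 810 + 117 = 927
Selection 5: 927 + 117 = 1044
Selection 6: 1044 + 117 = 1161
Selection 7: 1161 + 117 = 1278
Selection 8: 1278 + 117 = 1395
Selection 9: 1395 + 117 = 1512
Selection 10: 1512 + 117 = 1629
Selection 11: 1629 + 117 = 1746 → 1746 − 1663 = 83
Selection 12: 83 + 117 = 200
Selection 13: 200 + 117 = 317
Selection 14: 317 + 117 = 434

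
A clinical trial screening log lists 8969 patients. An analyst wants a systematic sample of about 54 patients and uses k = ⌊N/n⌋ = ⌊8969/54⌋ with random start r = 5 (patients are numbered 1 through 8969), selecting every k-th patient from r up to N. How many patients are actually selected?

55

k = ⌊8969/54⌋ = 166
Achieved size = ⌊(8969 − 5)/166⌋ + 1 = ⌊8964/166⌋ + 1 = 54 + 1 = 55
(last selection: 5 + 54×166 = 8969 ≤ 8969; next would be 9135 > 8969)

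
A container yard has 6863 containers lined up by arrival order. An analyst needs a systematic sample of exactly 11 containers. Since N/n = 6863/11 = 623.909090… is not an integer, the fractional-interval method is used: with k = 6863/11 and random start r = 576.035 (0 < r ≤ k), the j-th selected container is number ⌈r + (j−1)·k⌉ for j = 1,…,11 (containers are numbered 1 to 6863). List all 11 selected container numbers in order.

577, 1200, 1824, 2448, 3072, 3696, 4320, 4944, 5568, 6192, 6816

j=1: r + 0k = 576.035 → ⌈·⌉ = 577
j=2: r + 1k = 1199.944090… → ⌈·⌉ = 1200
j=3: r + 2k = 1823.853181… → ⌈·⌉ = 1824
j=4: r + 3k = 2447.762272… → ⌈·⌉ = 2448
j=5: r + 4k = 3071.671363… → ⌈·⌉ = 3072
j=6: r + 5k = 3695.580454… → ⌈·⌉ = 3696
j=7: r + 6k = 4319.489545… → ⌈·⌉ = 4320
j=8: r + 7k = 4943.398636… → ⌈·⌉ = 4944
j=9: r + 8k = 5567.307727… → ⌈·⌉ = 5568
j=10: r + 9k = 6191.216818… → ⌈·⌉ = 6192
j=11: r + 10k = 6815.125909… → ⌈·⌉ = 6816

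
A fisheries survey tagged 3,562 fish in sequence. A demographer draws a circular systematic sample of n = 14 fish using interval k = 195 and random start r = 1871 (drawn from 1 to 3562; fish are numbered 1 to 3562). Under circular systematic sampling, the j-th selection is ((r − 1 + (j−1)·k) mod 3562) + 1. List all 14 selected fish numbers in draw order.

1871, 2066, 2261, 2456, 2651, 2846, 3041, 3236, 3431, 64, 259, 454, 649, 844

Selection 1: 1871
Selection 2: 1871 + 195 = 2066
Selection 3: 2066 + 195 = 2261
Selection 4: 2261 + 195 = 2456
Selection 5: 2456 + 195 = 2651
Selection 6: 2651 + 195 = 2846
Selection 7: 2846 + 195 = 3041
Selection 8: 3041 + 195 = 3236
Selection 9: 3236 + 195 = 3431
Selection 10: 3431 + 195 = 3626 → 3626 − 3562 = 64
Selection 11: 64 + 195 = 259
Selection 12: 259 + 195 = 454
Selection 13: 454 + 195 = 649
Selection 14: 649 + 195 = 844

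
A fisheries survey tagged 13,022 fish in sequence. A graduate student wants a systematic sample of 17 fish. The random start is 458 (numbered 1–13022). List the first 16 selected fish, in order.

k = N/n = 13022/17 = 766
fish 1: 458
fish 2: 458 + 766 = 1224
fish 3: 1224 + 766 = 1990
fish 4: 1990 + 766 = 2756
fish 5: 2756 + 766 = 3522
fish 6: 3522 + 766 = 4288
fish 7: 4288 + 766 = 5054
fish 8: 5054 + 766 = 5820
fish 9: 5820 + 766 = 6586
fish 10: 6586 + 766 = 7352
fish 11: 7352 + 766 = 8118
fish 12: 8118 + 766 = 8884
fish 13: 8884 + 766 = 9650
fish 14: 9650 + 766 = 10416
fish 15: 10416 + 766 = 11182
fish 16: 11182 + 766 = 11948

458, 1224, 1990, 2756, 3522, 4288, 5054, 5820, 6586, 7352, 8118, 8884, 9650, 10416, 11182, 11948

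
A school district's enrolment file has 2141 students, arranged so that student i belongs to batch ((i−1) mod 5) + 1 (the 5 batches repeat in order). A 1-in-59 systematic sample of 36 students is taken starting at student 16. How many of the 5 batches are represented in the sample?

5

Consecutive selections differ by k = 59, so their batch numbers differ by 59 mod 5 = 4.
gcd(59, 5) = 1, so the sample visits 5/1 = 5 distinct residues mod 5.
Start 16 is batch 1; the batches hit are 1, 2, 3, 4, 5.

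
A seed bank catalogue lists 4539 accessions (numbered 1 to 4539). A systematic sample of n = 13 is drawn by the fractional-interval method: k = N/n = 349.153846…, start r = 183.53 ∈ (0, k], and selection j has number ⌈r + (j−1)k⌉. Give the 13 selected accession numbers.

j=1: r + 0k = 183.53 → ⌈·⌉ = 184
j=2: r + 1k = 532.683846… → ⌈·⌉ = 533
j=3: r + 2k = 881.837692… → ⌈·⌉ = 882
j=4: r + 3k = 1230.991538… → ⌈·⌉ = 1231
j=5: r + 4k = 1580.145384… → ⌈·⌉ = 1581
j=6: r + 5k = 1929.299230… → ⌈·⌉ = 1930
j=7: r + 6k = 2278.453076… → ⌈·⌉ = 2279
j=8: r + 7k = 2627.606923… → ⌈·⌉ = 2628
j=9: r + 8k = 2976.760769… → ⌈·⌉ = 2977
j=10: r + 9k = 3325.914615… → ⌈·⌉ = 3326
j=11: r + 10k = 3675.068461… → ⌈·⌉ = 3676
j=12: r + 11k = 4024.222307… → ⌈·⌉ = 4025
j=13: r + 12k = 4373.376153… → ⌈·⌉ = 4374

184, 533, 882, 1231, 1581, 1930, 2279, 2628, 2977, 3326, 3676, 4025, 4374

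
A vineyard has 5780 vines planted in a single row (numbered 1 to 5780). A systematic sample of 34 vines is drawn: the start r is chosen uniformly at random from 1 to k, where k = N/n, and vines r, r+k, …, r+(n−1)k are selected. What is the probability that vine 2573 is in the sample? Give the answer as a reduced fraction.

k = 5780/34 = 170.
Vine 2573 is selected iff r ≡ 2573 (mod 170); exactly one such r in {1,…,170}.
Inclusion probability = 1/170.

1/170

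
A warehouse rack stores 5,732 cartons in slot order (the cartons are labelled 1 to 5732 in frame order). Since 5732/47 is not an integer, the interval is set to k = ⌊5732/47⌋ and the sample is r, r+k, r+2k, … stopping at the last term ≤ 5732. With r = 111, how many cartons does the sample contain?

47

k = ⌊5732/47⌋ = 121
Achieved size = ⌊(5732 − 111)/121⌋ + 1 = ⌊5621/121⌋ + 1 = 46 + 1 = 47
(last selection: 111 + 46×121 = 5677 ≤ 5732; next would be 5798 > 5732)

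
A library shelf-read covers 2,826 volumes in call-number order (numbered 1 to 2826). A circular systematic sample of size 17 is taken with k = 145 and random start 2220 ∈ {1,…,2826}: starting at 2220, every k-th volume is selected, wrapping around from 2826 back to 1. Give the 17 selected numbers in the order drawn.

Selection 1: 2220
Selection 2: 2220 + 145 = 2365
Selection 3: 2365 + 145 = 2510
Selection 4: 2510 + 145 = 2655
Selection 5: 2655 + 145 = 2800
Selection 6: 2800 + 145 = 2945 → 2945 − 2826 = 119
Selection 7: 119 + 145 = 264
Selection 8: 264 + 145 = 409
Selection 9: 409 + 145 = 554
Selection 10: 554 + 145 = 699
Selection 11: 699 + 145 = 844
Selection 12: 844 + 145 = 989
Selection 13: 989 + 145 = 1134
Selection 14: 1134 + 145 = 1279
Selection 15: 1279 + 145 = 1424
Selection 16: 1424 + 145 = 1569
Selection 17: 1569 + 145 = 1714

2220, 2365, 2510, 2655, 2800, 119, 264, 409, 554, 699, 844, 989, 1134, 1279, 1424, 1569, 1714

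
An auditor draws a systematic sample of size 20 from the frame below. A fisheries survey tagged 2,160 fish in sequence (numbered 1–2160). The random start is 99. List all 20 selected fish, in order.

99, 207, 315, 423, 531, 639, 747, 855, 963, 1071, 1179, 1287, 1395, 1503, 1611, 1719, 1827, 1935, 2043, 2151

k = N/n = 2160/20 = 108
fish 1: 99
fish 2: 99 + 108 = 207
fish 3: 207 + 108 = 315
fish 4: 315 + 108 = 423
fish 5: 423 + 108 = 531
fish 6: 531 + 108 = 639
fish 7: 639 + 108 = 747
fish 8: 747 + 108 = 855
fish 9: 855 + 108 = 963
fish 10: 963 + 108 = 1071
fish 11: 1071 + 108 = 1179
fish 12: 1179 + 108 = 1287
fish 13: 1287 + 108 = 1395
fish 14: 1395 + 108 = 1503
fish 15: 1503 + 108 = 1611
fish 16: 1611 + 108 = 1719
fish 17: 1719 + 108 = 1827
fish 18: 1827 + 108 = 1935
fish 19: 1935 + 108 = 2043
fish 20: 2043 + 108 = 2151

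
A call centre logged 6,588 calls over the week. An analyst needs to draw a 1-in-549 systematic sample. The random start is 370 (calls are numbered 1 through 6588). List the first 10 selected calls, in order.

370, 919, 1468, 2017, 2566, 3115, 3664, 4213, 4762, 5311

call 1: 370
call 2: 370 + 549 = 919
call 3: 919 + 549 = 1468
call 4: 1468 + 549 = 2017
call 5: 2017 + 549 = 2566
call 6: 2566 + 549 = 3115
call 7: 3115 + 549 = 3664
call 8: 3664 + 549 = 4213
call 9: 4213 + 549 = 4762
call 10: 4762 + 549 = 5311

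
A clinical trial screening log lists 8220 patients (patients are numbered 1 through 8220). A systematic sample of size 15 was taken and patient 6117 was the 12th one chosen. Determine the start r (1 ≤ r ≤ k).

89

k = 8220/15 = 548
r = 6117 − (12−1)×548 = 6117 − 6028 = 89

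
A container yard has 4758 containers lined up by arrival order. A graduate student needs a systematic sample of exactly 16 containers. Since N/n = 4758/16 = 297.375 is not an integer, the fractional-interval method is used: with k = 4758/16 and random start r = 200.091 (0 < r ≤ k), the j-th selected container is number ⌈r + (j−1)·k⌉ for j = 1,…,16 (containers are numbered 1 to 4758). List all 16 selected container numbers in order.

201, 498, 795, 1093, 1390, 1687, 1985, 2282, 2580, 2877, 3174, 3472, 3769, 4066, 4364, 4661

j=1: r + 0k = 200.091 → ⌈·⌉ = 201
j=2: r + 1k = 497.466 → ⌈·⌉ = 498
j=3: r + 2k = 794.841 → ⌈·⌉ = 795
j=4: r + 3k = 1092.216 → ⌈·⌉ = 1093
j=5: r + 4k = 1389.591 → ⌈·⌉ = 1390
j=6: r + 5k = 1686.966 → ⌈·⌉ = 1687
j=7: r + 6k = 1984.341 → ⌈·⌉ = 1985
j=8: r + 7k = 2281.716 → ⌈·⌉ = 2282
j=9: r + 8k = 2579.091 → ⌈·⌉ = 2580
j=10: r + 9k = 2876.466 → ⌈·⌉ = 2877
j=11: r + 10k = 3173.841 → ⌈·⌉ = 3174
j=12: r + 11k = 3471.216 → ⌈·⌉ = 3472
j=13: r + 12k = 3768.591 → ⌈·⌉ = 3769
j=14: r + 13k = 4065.966 → ⌈·⌉ = 4066
j=15: r + 14k = 4363.341 → ⌈·⌉ = 4364
j=16: r + 15k = 4660.716 → ⌈·⌉ = 4661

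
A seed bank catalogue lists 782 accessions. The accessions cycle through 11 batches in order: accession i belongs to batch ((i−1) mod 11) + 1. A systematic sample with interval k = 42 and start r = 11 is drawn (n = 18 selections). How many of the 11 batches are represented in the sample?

Consecutive selections differ by k = 42, so their batch numbers differ by 42 mod 11 = 9.
gcd(42, 11) = 1, so the sample visits 11/1 = 11 distinct residues mod 11.
Start 11 is batch 11; the batches hit are 1, 2, 3, 4, 5, 6, 7, 8, 9, 10, 11.

11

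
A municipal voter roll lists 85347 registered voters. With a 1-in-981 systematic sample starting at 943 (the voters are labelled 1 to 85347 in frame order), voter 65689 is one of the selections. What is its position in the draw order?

k = 981
position = (65689 − 943)/981 + 1 = 64746/981 + 1 = 66 + 1 = 67

67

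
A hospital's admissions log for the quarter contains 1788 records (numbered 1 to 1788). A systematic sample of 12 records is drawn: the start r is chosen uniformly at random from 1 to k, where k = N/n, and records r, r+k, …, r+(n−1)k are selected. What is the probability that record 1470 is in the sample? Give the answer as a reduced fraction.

1/149

k = 1788/12 = 149.
Record 1470 is selected iff r ≡ 1470 (mod 149); exactly one such r in {1,…,149}.
Inclusion probability = 1/149.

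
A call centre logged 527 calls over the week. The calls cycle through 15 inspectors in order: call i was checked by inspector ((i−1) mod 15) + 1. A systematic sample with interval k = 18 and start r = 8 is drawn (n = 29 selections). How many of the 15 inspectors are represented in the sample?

5

Consecutive selections differ by k = 18, so their inspector numbers differ by 18 mod 15 = 3.
gcd(18, 15) = 3, so the sample visits 15/3 = 5 distinct residues mod 15.
Start 8 is inspector 8; the inspectors hit are 2, 5, 8, 11, 14.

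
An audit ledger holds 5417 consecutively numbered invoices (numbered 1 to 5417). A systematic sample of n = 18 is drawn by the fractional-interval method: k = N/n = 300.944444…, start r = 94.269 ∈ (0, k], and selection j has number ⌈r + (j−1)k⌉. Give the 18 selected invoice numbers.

j=1: r + 0k = 94.269 → ⌈·⌉ = 95
j=2: r + 1k = 395.213444… → ⌈·⌉ = 396
j=3: r + 2k = 696.157888… → ⌈·⌉ = 697
j=4: r + 3k = 997.102333… → ⌈·⌉ = 998
j=5: r + 4k = 1298.046777… → ⌈·⌉ = 1299
j=6: r + 5k = 1598.991222… → ⌈·⌉ = 1599
j=7: r + 6k = 1899.935666… → ⌈·⌉ = 1900
j=8: r + 7k = 2200.880111… → ⌈·⌉ = 2201
j=9: r + 8k = 2501.824555… → ⌈·⌉ = 2502
j=10: r + 9k = 2802.769 → ⌈·⌉ = 2803
j=11: r + 10k = 3103.713444… → ⌈·⌉ = 3104
j=12: r + 11k = 3404.657888… → ⌈·⌉ = 3405
j=13: r + 12k = 3705.602333… → ⌈·⌉ = 3706
j=14: r + 13k = 4006.546777… → ⌈·⌉ = 4007
j=15: r + 14k = 4307.491222… → ⌈·⌉ = 4308
j=16: r + 15k = 4608.435666… → ⌈·⌉ = 4609
j=17: r + 16k = 4909.380111… → ⌈·⌉ = 4910
j=18: r + 17k = 5210.324555… → ⌈·⌉ = 5211

95, 396, 697, 998, 1299, 1599, 1900, 2201, 2502, 2803, 3104, 3405, 3706, 4007, 4308, 4609, 4910, 5211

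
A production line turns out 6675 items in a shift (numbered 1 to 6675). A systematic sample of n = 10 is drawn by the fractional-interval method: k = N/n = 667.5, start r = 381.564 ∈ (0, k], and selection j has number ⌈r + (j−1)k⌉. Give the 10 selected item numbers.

382, 1050, 1717, 2385, 3052, 3720, 4387, 5055, 5722, 6390

j=1: r + 0k = 381.564 → ⌈·⌉ = 382
j=2: r + 1k = 1049.064 → ⌈·⌉ = 1050
j=3: r + 2k = 1716.564 → ⌈·⌉ = 1717
j=4: r + 3k = 2384.064 → ⌈·⌉ = 2385
j=5: r + 4k = 3051.564 → ⌈·⌉ = 3052
j=6: r + 5k = 3719.064 → ⌈·⌉ = 3720
j=7: r + 6k = 4386.564 → ⌈·⌉ = 4387
j=8: r + 7k = 5054.064 → ⌈·⌉ = 5055
j=9: r + 8k = 5721.564 → ⌈·⌉ = 5722
j=10: r + 9k = 6389.064 → ⌈·⌉ = 6390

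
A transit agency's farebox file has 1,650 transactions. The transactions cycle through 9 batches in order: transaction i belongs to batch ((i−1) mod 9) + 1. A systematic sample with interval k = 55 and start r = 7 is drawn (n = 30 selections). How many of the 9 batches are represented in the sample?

9

Consecutive selections differ by k = 55, so their batch numbers differ by 55 mod 9 = 1.
gcd(55, 9) = 1, so the sample visits 9/1 = 9 distinct residues mod 9.
Start 7 is batch 7; the batches hit are 1, 2, 3, 4, 5, 6, 7, 8, 9.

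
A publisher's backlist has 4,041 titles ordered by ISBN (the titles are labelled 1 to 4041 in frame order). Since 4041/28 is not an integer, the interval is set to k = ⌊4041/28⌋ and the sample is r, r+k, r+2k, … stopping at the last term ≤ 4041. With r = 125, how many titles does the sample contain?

k = ⌊4041/28⌋ = 144
Achieved size = ⌊(4041 − 125)/144⌋ + 1 = ⌊3916/144⌋ + 1 = 27 + 1 = 28
(last selection: 125 + 27×144 = 4013 ≤ 4041; next would be 4157 > 4041)

28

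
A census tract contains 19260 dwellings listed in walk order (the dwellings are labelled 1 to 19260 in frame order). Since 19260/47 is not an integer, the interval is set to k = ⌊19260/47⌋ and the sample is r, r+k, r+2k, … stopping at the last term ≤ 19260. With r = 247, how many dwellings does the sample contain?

47

k = ⌊19260/47⌋ = 409
Achieved size = ⌊(19260 − 247)/409⌋ + 1 = ⌊19013/409⌋ + 1 = 46 + 1 = 47
(last selection: 247 + 46×409 = 19061 ≤ 19260; next would be 19470 > 19260)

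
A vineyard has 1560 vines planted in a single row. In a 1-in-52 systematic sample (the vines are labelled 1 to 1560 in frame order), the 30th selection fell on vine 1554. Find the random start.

k = 52
r = 1554 − (30−1)×52 = 1554 − 1508 = 46

46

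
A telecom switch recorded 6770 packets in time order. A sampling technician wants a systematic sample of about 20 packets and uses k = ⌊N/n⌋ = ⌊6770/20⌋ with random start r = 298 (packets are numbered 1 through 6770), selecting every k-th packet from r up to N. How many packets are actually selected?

k = ⌊6770/20⌋ = 338
Achieved size = ⌊(6770 − 298)/338⌋ + 1 = ⌊6472/338⌋ + 1 = 19 + 1 = 20
(last selection: 298 + 19×338 = 6720 ≤ 6770; next would be 7058 > 6770)

20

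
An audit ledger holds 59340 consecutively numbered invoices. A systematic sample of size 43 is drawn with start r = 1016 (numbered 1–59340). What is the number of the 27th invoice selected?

36896

k = 59340/43 = 1380
27th selection = r + (27−1)·k = 1016 + 26×1380 = 1016 + 35880 = 36896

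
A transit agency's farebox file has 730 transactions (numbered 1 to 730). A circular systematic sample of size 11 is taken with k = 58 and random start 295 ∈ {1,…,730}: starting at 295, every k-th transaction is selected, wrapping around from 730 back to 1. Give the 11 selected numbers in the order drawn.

Selection 1: 295
Selection 2: 295 + 58 = 353
Selection 3: 353 + 58 = 411
Selection 4: 411 + 58 = 469
Selection 5: 469 + 58 = 527
Selection 6: 527 + 58 = 585
Selection 7: 585 + 58 = 643
Selection 8: 643 + 58 = 701
Selection 9: 701 + 58 = 759 → 759 − 730 = 29
Selection 10: 29 + 58 = 87
Selection 11: 87 + 58 = 145

295, 353, 411, 469, 527, 585, 643, 701, 29, 87, 145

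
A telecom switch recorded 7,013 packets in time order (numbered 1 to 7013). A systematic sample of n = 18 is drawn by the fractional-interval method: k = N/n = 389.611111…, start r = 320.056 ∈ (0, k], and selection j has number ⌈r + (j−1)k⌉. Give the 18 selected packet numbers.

j=1: r + 0k = 320.056 → ⌈·⌉ = 321
j=2: r + 1k = 709.667111… → ⌈·⌉ = 710
j=3: r + 2k = 1099.278222… → ⌈·⌉ = 1100
j=4: r + 3k = 1488.889333… → ⌈·⌉ = 1489
j=5: r + 4k = 1878.500444… → ⌈·⌉ = 1879
j=6: r + 5k = 2268.111555… → ⌈·⌉ = 2269
j=7: r + 6k = 2657.722666… → ⌈·⌉ = 2658
j=8: r + 7k = 3047.333777… → ⌈·⌉ = 3048
j=9: r + 8k = 3436.944888… → ⌈·⌉ = 3437
j=10: r + 9k = 3826.556 → ⌈·⌉ = 3827
j=11: r + 10k = 4216.167111… → ⌈·⌉ = 4217
j=12: r + 11k = 4605.778222… → ⌈·⌉ = 4606
j=13: r + 12k = 4995.389333… → ⌈·⌉ = 4996
j=14: r + 13k = 5385.000444… → ⌈·⌉ = 5386
j=15: r + 14k = 5774.611555… → ⌈·⌉ = 5775
j=16: r + 15k = 6164.222666… → ⌈·⌉ = 6165
j=17: r + 16k = 6553.833777… → ⌈·⌉ = 6554
j=18: r + 17k = 6943.444888… → ⌈·⌉ = 6944

321, 710, 1100, 1489, 1879, 2269, 2658, 3048, 3437, 3827, 4217, 4606, 4996, 5386, 5775, 6165, 6554, 6944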